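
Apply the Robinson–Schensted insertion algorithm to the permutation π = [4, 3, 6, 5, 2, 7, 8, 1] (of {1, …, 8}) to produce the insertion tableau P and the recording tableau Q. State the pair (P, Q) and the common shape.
P = [1, 5, 7, 8] / [2, 6] / [3] / [4];  Q = [1, 3, 6, 7] / [2, 4] / [5] / [8];  common shape = (4, 2, 1, 1)

Row-insert the values π_1, π_2, … into P one at a time, bumping the leftmost entry strictly greater than the inserted value down to the next row. The recording tableau Q records, in position (i, j), the step at which that cell was added to P.
  Insert 4 (step 1): P = [4];  Q = [1]
  Insert 3 (step 2): P = [3] / [4];  Q = [1] / [2]
  Insert 6 (step 3): P = [3, 6] / [4];  Q = [1, 3] / [2]
  Insert 5 (step 4): P = [3, 5] / [4, 6];  Q = [1, 3] / [2, 4]
  Insert 2 (step 5): P = [2, 5] / [3, 6] / [4];  Q = [1, 3] / [2, 4] / [5]
  Insert 7 (step 6): P = [2, 5, 7] / [3, 6] / [4];  Q = [1, 3, 6] / [2, 4] / [5]
  Insert 8 (step 7): P = [2, 5, 7, 8] / [3, 6] / [4];  Q = [1, 3, 6, 7] / [2, 4] / [5]
  Insert 1 (step 8): P = [1, 5, 7, 8] / [2, 6] / [3] / [4];  Q = [1, 3, 6, 7] / [2, 4] / [5] / [8]
Final shape: (4, 2, 1, 1).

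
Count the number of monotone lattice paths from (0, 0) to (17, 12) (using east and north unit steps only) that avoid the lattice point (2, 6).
Number of paths = 50376543

Total paths from (0, 0) to (17, 12): C(29, 17) = 51895935. Paths through (2, 6): (paths (0, 0) → (2, 6)) × (paths (2, 6) → (17, 12)) = C(8, 2) · C(21, 15) = 28 · 54264 = 1519392. Avoidance count = 51895935 − 1519392 = 50376543.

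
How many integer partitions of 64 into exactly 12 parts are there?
p(64, 12 parts) = 126560

Partitions of n into exactly k parts are in bijection with partitions of n − k into at most k parts (subtract 1 from each part). So p(64, exactly 12) = p(52, parts ≤ 12). Computing via the recurrence p(m, j) = p(m, j−1) + p(m−j, j) gives 126560.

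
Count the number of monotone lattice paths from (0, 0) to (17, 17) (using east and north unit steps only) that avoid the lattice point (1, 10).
Number of paths = 2330909493

Total paths from (0, 0) to (17, 17): C(34, 17) = 2333606220. Paths through (1, 10): (paths (0, 0) → (1, 10)) × (paths (1, 10) → (17, 17)) = C(11, 1) · C(23, 16) = 11 · 245157 = 2696727. Avoidance count = 2333606220 − 2696727 = 2330909493.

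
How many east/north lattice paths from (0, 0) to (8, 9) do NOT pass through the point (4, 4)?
Number of paths = 15490

Total paths from (0, 0) to (8, 9): C(17, 8) = 24310. Paths through (4, 4): (paths (0, 0) → (4, 4)) × (paths (4, 4) → (8, 9)) = C(8, 4) · C(9, 4) = 70 · 126 = 8820. Avoidance count = 24310 − 8820 = 15490.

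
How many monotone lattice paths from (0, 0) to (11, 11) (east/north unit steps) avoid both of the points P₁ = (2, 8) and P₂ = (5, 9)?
Number of paths = 644516

Inclusion–exclusion. Total paths: C(22, 11) = 705432. Through P₁: C(10, 2)·C(12, 9) = 9900. Through P₂: C(14, 5)·C(8, 6) = 56056. Since P₁ is strictly southwest of P₂, a monotone path through both must visit P₁ then P₂; paths through both = C(10, 2)·C(4, 3)·C(8, 6) = 5040. Avoid both = 705432 − 9900 − 56056 + 5040 = 644516.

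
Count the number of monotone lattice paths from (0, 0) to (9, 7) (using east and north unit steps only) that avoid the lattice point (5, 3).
Number of paths = 7520

Total paths from (0, 0) to (9, 7): C(16, 9) = 11440. Paths through (5, 3): (paths (0, 0) → (5, 3)) × (paths (5, 3) → (9, 7)) = C(8, 5) · C(8, 4) = 56 · 70 = 3920. Avoidance count = 11440 − 3920 = 7520.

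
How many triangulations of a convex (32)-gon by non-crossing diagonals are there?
C_30 = 3814986502092304

These polygon triangulations are counted by the Catalan number C_n = (1/(n + 1)) · C(2n, n). For n = 30: C_30 = (1/31) · C(60, 30) = 118264581564861424/31 = 3814986502092304.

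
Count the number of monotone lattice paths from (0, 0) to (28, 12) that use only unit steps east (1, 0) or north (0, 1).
Number of paths = 5586853480

A monotone lattice path from (0, 0) to (28, 12) consists of 28 east steps and 12 north steps in some order, so it is determined by which 28 of the 40 steps are east. The count is C(40, 28) = 5586853480.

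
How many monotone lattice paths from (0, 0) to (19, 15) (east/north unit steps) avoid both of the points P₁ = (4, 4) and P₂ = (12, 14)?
Number of paths = 1262379200

Inclusion–exclusion. Total paths: C(34, 19) = 1855967520. Through P₁: C(8, 4)·C(26, 15) = 540831200. Through P₂: C(26, 12)·C(8, 7) = 77261600. Since P₁ is strictly southwest of P₂, a monotone path through both must visit P₁ then P₂; paths through both = C(8, 4)·C(18, 8)·C(8, 7) = 24504480. Avoid both = 1855967520 − 540831200 − 77261600 + 24504480 = 1262379200.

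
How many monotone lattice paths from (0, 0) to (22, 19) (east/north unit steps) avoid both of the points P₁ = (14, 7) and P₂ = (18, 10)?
Number of paths = 223541761950

Inclusion–exclusion. Total paths: C(41, 22) = 244662670200. Through P₁: C(21, 14)·C(20, 8) = 14647791600. Through P₂: C(28, 18)·C(13, 4) = 9383023650. Since P₁ is strictly southwest of P₂, a monotone path through both must visit P₁ then P₂; paths through both = C(21, 14)·C(7, 4)·C(13, 4) = 2909907000. Avoid both = 244662670200 − 14647791600 − 9383023650 + 2909907000 = 223541761950.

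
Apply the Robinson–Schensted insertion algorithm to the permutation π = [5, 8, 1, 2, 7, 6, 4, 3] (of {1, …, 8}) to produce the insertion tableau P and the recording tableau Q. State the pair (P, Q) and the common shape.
P = [1, 2, 3] / [4, 6] / [5] / [7] / [8];  Q = [1, 2, 5] / [3, 4] / [6] / [7] / [8];  common shape = (3, 2, 1, 1, 1)

Row-insert the values π_1, π_2, … into P one at a time, bumping the leftmost entry strictly greater than the inserted value down to the next row. The recording tableau Q records, in position (i, j), the step at which that cell was added to P.
  Insert 5 (step 1): P = [5];  Q = [1]
  Insert 8 (step 2): P = [5, 8];  Q = [1, 2]
  Insert 1 (step 3): P = [1, 8] / [5];  Q = [1, 2] / [3]
  Insert 2 (step 4): P = [1, 2] / [5, 8];  Q = [1, 2] / [3, 4]
  Insert 7 (step 5): P = [1, 2, 7] / [5, 8];  Q = [1, 2, 5] / [3, 4]
  Insert 6 (step 6): P = [1, 2, 6] / [5, 7] / [8];  Q = [1, 2, 5] / [3, 4] / [6]
  Insert 4 (step 7): P = [1, 2, 4] / [5, 6] / [7] / [8];  Q = [1, 2, 5] / [3, 4] / [6] / [7]
  Insert 3 (step 8): P = [1, 2, 3] / [4, 6] / [5] / [7] / [8];  Q = [1, 2, 5] / [3, 4] / [6] / [7] / [8]
Final shape: (3, 2, 1, 1, 1).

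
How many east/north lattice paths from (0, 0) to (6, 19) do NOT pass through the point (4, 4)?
Number of paths = 167580

Total paths from (0, 0) to (6, 19): C(25, 6) = 177100. Paths through (4, 4): (paths (0, 0) → (4, 4)) × (paths (4, 4) → (6, 19)) = C(8, 4) · C(17, 2) = 70 · 136 = 9520. Avoidance count = 177100 − 9520 = 167580.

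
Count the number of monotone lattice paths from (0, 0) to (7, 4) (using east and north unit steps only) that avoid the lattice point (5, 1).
Number of paths = 270

Total paths from (0, 0) to (7, 4): C(11, 7) = 330. Paths through (5, 1): (paths (0, 0) → (5, 1)) × (paths (5, 1) → (7, 4)) = C(6, 5) · C(5, 2) = 6 · 10 = 60. Avoidance count = 330 − 60 = 270.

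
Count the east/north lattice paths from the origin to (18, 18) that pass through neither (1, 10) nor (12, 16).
Number of paths = 8215240643

Inclusion–exclusion. Total paths: C(36, 18) = 9075135300. Through P₁: C(11, 1)·C(25, 17) = 11897325. Through P₂: C(28, 12)·C(8, 6) = 851809140. Since P₁ is strictly southwest of P₂, a monotone path through both must visit P₁ then P₂; paths through both = C(11, 1)·C(17, 11)·C(8, 6) = 3811808. Avoid both = 9075135300 − 11897325 − 851809140 + 3811808 = 8215240643.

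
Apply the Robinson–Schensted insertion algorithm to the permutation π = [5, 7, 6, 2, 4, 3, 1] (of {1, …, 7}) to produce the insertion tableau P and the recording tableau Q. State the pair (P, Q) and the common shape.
P = [1, 3] / [2, 6] / [4] / [5] / [7];  Q = [1, 2] / [3, 5] / [4] / [6] / [7];  common shape = (2, 2, 1, 1, 1)

Row-insert the values π_1, π_2, … into P one at a time, bumping the leftmost entry strictly greater than the inserted value down to the next row. The recording tableau Q records, in position (i, j), the step at which that cell was added to P.
  Insert 5 (step 1): P = [5];  Q = [1]
  Insert 7 (step 2): P = [5, 7];  Q = [1, 2]
  Insert 6 (step 3): P = [5, 6] / [7];  Q = [1, 2] / [3]
  Insert 2 (step 4): P = [2, 6] / [5] / [7];  Q = [1, 2] / [3] / [4]
  Insert 4 (step 5): P = [2, 4] / [5, 6] / [7];  Q = [1, 2] / [3, 5] / [4]
  Insert 3 (step 6): P = [2, 3] / [4, 6] / [5] / [7];  Q = [1, 2] / [3, 5] / [4] / [6]
  Insert 1 (step 7): P = [1, 3] / [2, 6] / [4] / [5] / [7];  Q = [1, 2] / [3, 5] / [4] / [6] / [7]
Final shape: (2, 2, 1, 1, 1).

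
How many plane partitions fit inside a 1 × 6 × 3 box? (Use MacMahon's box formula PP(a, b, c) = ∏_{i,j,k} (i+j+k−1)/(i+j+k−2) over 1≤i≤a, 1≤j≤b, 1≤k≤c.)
PP(1, 6, 3) = 84

Evaluate the triple product over i = 1..1, j = 1..6, k = 1..3. The factors are (2/1) · (3/2) · (4/3) · (3/2) · (4/3) · (5/4) · (4/3) · (5/4) · … (18 factors total). The numerators and denominators telescope so the product is an integer; carrying out the multiplication exactly gives PP(1, 6, 3) = 84.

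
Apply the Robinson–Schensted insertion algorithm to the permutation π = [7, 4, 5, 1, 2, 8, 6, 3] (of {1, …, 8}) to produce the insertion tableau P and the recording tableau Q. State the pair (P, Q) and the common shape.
P = [1, 2, 3] / [4, 5, 6] / [7, 8];  Q = [1, 3, 6] / [2, 5, 7] / [4, 8];  common shape = (3, 3, 2)

Row-insert the values π_1, π_2, … into P one at a time, bumping the leftmost entry strictly greater than the inserted value down to the next row. The recording tableau Q records, in position (i, j), the step at which that cell was added to P.
  Insert 7 (step 1): P = [7];  Q = [1]
  Insert 4 (step 2): P = [4] / [7];  Q = [1] / [2]
  Insert 5 (step 3): P = [4, 5] / [7];  Q = [1, 3] / [2]
  Insert 1 (step 4): P = [1, 5] / [4] / [7];  Q = [1, 3] / [2] / [4]
  Insert 2 (step 5): P = [1, 2] / [4, 5] / [7];  Q = [1, 3] / [2, 5] / [4]
  Insert 8 (step 6): P = [1, 2, 8] / [4, 5] / [7];  Q = [1, 3, 6] / [2, 5] / [4]
  Insert 6 (step 7): P = [1, 2, 6] / [4, 5, 8] / [7];  Q = [1, 3, 6] / [2, 5, 7] / [4]
  Insert 3 (step 8): P = [1, 2, 3] / [4, 5, 6] / [7, 8];  Q = [1, 3, 6] / [2, 5, 7] / [4, 8]
Final shape: (3, 3, 2).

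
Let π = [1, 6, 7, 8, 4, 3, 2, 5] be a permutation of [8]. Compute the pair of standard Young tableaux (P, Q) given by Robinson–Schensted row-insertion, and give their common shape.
P = [1, 2, 5, 8] / [3, 7] / [4] / [6];  Q = [1, 2, 3, 4] / [5, 8] / [6] / [7];  common shape = (4, 2, 1, 1)

Row-insert the values π_1, π_2, … into P one at a time, bumping the leftmost entry strictly greater than the inserted value down to the next row. The recording tableau Q records, in position (i, j), the step at which that cell was added to P.
  Insert 1 (step 1): P = [1];  Q = [1]
  Insert 6 (step 2): P = [1, 6];  Q = [1, 2]
  Insert 7 (step 3): P = [1, 6, 7];  Q = [1, 2, 3]
  Insert 8 (step 4): P = [1, 6, 7, 8];  Q = [1, 2, 3, 4]
  Insert 4 (step 5): P = [1, 4, 7, 8] / [6];  Q = [1, 2, 3, 4] / [5]
  Insert 3 (step 6): P = [1, 3, 7, 8] / [4] / [6];  Q = [1, 2, 3, 4] / [5] / [6]
  Insert 2 (step 7): P = [1, 2, 7, 8] / [3] / [4] / [6];  Q = [1, 2, 3, 4] / [5] / [6] / [7]
  Insert 5 (step 8): P = [1, 2, 5, 8] / [3, 7] / [4] / [6];  Q = [1, 2, 3, 4] / [5, 8] / [6] / [7]
Final shape: (4, 2, 1, 1).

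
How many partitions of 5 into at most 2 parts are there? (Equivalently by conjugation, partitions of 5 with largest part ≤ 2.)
p(5, parts ≤ 2) = 3

Partitions of 5 with all parts ≤ 2: 2+2+1, 2+1+1+1, 1+1+1+1+1. Count = 3.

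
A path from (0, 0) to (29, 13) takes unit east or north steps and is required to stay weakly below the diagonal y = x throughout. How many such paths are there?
Number of paths = 14460614392

By the reflection principle (André's argument), the number of monotone paths to (29, 13) with n ≤ m that never go above y = x is C(42, 29) − C(42, 30) = 25518731280 − 11058116888 = 14460614392.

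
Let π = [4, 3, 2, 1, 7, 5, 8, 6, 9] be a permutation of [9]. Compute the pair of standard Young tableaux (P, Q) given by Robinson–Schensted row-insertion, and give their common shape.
P = [1, 5, 6, 9] / [2, 7, 8] / [3] / [4];  Q = [1, 5, 7, 9] / [2, 6, 8] / [3] / [4];  common shape = (4, 3, 1, 1)

Row-insert the values π_1, π_2, … into P one at a time, bumping the leftmost entry strictly greater than the inserted value down to the next row. The recording tableau Q records, in position (i, j), the step at which that cell was added to P.
  Insert 4 (step 1): P = [4];  Q = [1]
  Insert 3 (step 2): P = [3] / [4];  Q = [1] / [2]
  Insert 2 (step 3): P = [2] / [3] / [4];  Q = [1] / [2] / [3]
  Insert 1 (step 4): P = [1] / [2] / [3] / [4];  Q = [1] / [2] / [3] / [4]
  Insert 7 (step 5): P = [1, 7] / [2] / [3] / [4];  Q = [1, 5] / [2] / [3] / [4]
  Insert 5 (step 6): P = [1, 5] / [2, 7] / [3] / [4];  Q = [1, 5] / [2, 6] / [3] / [4]
  Insert 8 (step 7): P = [1, 5, 8] / [2, 7] / [3] / [4];  Q = [1, 5, 7] / [2, 6] / [3] / [4]
  Insert 6 (step 8): P = [1, 5, 6] / [2, 7, 8] / [3] / [4];  Q = [1, 5, 7] / [2, 6, 8] / [3] / [4]
  Insert 9 (step 9): P = [1, 5, 6, 9] / [2, 7, 8] / [3] / [4];  Q = [1, 5, 7, 9] / [2, 6, 8] / [3] / [4]
Final shape: (4, 3, 1, 1).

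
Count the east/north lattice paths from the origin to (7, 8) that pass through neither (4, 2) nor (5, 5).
Number of paths = 3255

Inclusion–exclusion. Total paths: C(15, 7) = 6435. Through P₁: C(6, 4)·C(9, 3) = 1260. Through P₂: C(10, 5)·C(5, 2) = 2520. Since P₁ is strictly southwest of P₂, a monotone path through both must visit P₁ then P₂; paths through both = C(6, 4)·C(4, 1)·C(5, 2) = 600. Avoid both = 6435 − 1260 − 2520 + 600 = 3255.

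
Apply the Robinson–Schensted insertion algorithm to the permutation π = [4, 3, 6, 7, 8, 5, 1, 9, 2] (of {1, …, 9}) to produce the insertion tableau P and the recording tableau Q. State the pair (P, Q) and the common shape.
P = [1, 2, 7, 8, 9] / [3, 5] / [4, 6];  Q = [1, 3, 4, 5, 8] / [2, 6] / [7, 9];  common shape = (5, 2, 2)

Row-insert the values π_1, π_2, … into P one at a time, bumping the leftmost entry strictly greater than the inserted value down to the next row. The recording tableau Q records, in position (i, j), the step at which that cell was added to P.
  Insert 4 (step 1): P = [4];  Q = [1]
  Insert 3 (step 2): P = [3] / [4];  Q = [1] / [2]
  Insert 6 (step 3): P = [3, 6] / [4];  Q = [1, 3] / [2]
  Insert 7 (step 4): P = [3, 6, 7] / [4];  Q = [1, 3, 4] / [2]
  Insert 8 (step 5): P = [3, 6, 7, 8] / [4];  Q = [1, 3, 4, 5] / [2]
  Insert 5 (step 6): P = [3, 5, 7, 8] / [4, 6];  Q = [1, 3, 4, 5] / [2, 6]
  Insert 1 (step 7): P = [1, 5, 7, 8] / [3, 6] / [4];  Q = [1, 3, 4, 5] / [2, 6] / [7]
  Insert 9 (step 8): P = [1, 5, 7, 8, 9] / [3, 6] / [4];  Q = [1, 3, 4, 5, 8] / [2, 6] / [7]
  Insert 2 (step 9): P = [1, 2, 7, 8, 9] / [3, 5] / [4, 6];  Q = [1, 3, 4, 5, 8] / [2, 6] / [7, 9]
Final shape: (5, 2, 2).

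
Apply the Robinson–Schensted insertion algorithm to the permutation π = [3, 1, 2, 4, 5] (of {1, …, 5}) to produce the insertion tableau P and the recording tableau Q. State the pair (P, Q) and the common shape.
P = [1, 2, 4, 5] / [3];  Q = [1, 3, 4, 5] / [2];  common shape = (4, 1)

Row-insert the values π_1, π_2, … into P one at a time, bumping the leftmost entry strictly greater than the inserted value down to the next row. The recording tableau Q records, in position (i, j), the step at which that cell was added to P.
  Insert 3 (step 1): P = [3];  Q = [1]
  Insert 1 (step 2): P = [1] / [3];  Q = [1] / [2]
  Insert 2 (step 3): P = [1, 2] / [3];  Q = [1, 3] / [2]
  Insert 4 (step 4): P = [1, 2, 4] / [3];  Q = [1, 3, 4] / [2]
  Insert 5 (step 5): P = [1, 2, 4, 5] / [3];  Q = [1, 3, 4, 5] / [2]
Final shape: (4, 1).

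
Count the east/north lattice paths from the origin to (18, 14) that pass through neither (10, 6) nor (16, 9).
Number of paths = 339596277

Inclusion–exclusion. Total paths: C(32, 18) = 471435600. Through P₁: C(16, 10)·C(16, 8) = 103062960. Through P₂: C(25, 16)·C(7, 2) = 42902475. Since P₁ is strictly southwest of P₂, a monotone path through both must visit P₁ then P₂; paths through both = C(16, 10)·C(9, 6)·C(7, 2) = 14126112. Avoid both = 471435600 − 103062960 − 42902475 + 14126112 = 339596277.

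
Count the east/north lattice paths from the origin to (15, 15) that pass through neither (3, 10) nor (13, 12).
Number of paths = 101533512

Inclusion–exclusion. Total paths: C(30, 15) = 155117520. Through P₁: C(13, 3)·C(17, 12) = 1769768. Through P₂: C(25, 13)·C(5, 2) = 52003000. Since P₁ is strictly southwest of P₂, a monotone path through both must visit P₁ then P₂; paths through both = C(13, 3)·C(12, 10)·C(5, 2) = 188760. Avoid both = 155117520 − 1769768 − 52003000 + 188760 = 101533512.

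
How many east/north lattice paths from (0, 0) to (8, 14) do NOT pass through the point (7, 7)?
Number of paths = 292314

Total paths from (0, 0) to (8, 14): C(22, 8) = 319770. Paths through (7, 7): (paths (0, 0) → (7, 7)) × (paths (7, 7) → (8, 14)) = C(14, 7) · C(8, 1) = 3432 · 8 = 27456. Avoidance count = 319770 − 27456 = 292314.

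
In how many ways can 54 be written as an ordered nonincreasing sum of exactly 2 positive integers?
p(54, 2 parts) = 27

Partitions of n into exactly k parts are in bijection with partitions of n − k into at most k parts (subtract 1 from each part). So p(54, exactly 2) = p(52, parts ≤ 2). Computing via the recurrence p(m, j) = p(m, j−1) + p(m−j, j) gives 27.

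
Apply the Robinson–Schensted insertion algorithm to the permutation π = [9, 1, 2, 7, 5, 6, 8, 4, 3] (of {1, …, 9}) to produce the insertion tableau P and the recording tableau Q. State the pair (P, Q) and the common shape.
P = [1, 2, 3, 6, 8] / [4] / [5] / [7] / [9];  Q = [1, 3, 4, 6, 7] / [2] / [5] / [8] / [9];  common shape = (5, 1, 1, 1, 1)

Row-insert the values π_1, π_2, … into P one at a time, bumping the leftmost entry strictly greater than the inserted value down to the next row. The recording tableau Q records, in position (i, j), the step at which that cell was added to P.
  Insert 9 (step 1): P = [9];  Q = [1]
  Insert 1 (step 2): P = [1] / [9];  Q = [1] / [2]
  Insert 2 (step 3): P = [1, 2] / [9];  Q = [1, 3] / [2]
  Insert 7 (step 4): P = [1, 2, 7] / [9];  Q = [1, 3, 4] / [2]
  Insert 5 (step 5): P = [1, 2, 5] / [7] / [9];  Q = [1, 3, 4] / [2] / [5]
  Insert 6 (step 6): P = [1, 2, 5, 6] / [7] / [9];  Q = [1, 3, 4, 6] / [2] / [5]
  Insert 8 (step 7): P = [1, 2, 5, 6, 8] / [7] / [9];  Q = [1, 3, 4, 6, 7] / [2] / [5]
  Insert 4 (step 8): P = [1, 2, 4, 6, 8] / [5] / [7] / [9];  Q = [1, 3, 4, 6, 7] / [2] / [5] / [8]
  Insert 3 (step 9): P = [1, 2, 3, 6, 8] / [4] / [5] / [7] / [9];  Q = [1, 3, 4, 6, 7] / [2] / [5] / [8] / [9]
Final shape: (5, 1, 1, 1, 1).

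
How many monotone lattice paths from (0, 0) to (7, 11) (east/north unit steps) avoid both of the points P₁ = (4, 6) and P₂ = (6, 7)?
Number of paths = 14634

Inclusion–exclusion. Total paths: C(18, 7) = 31824. Through P₁: C(10, 4)·C(8, 3) = 11760. Through P₂: C(13, 6)·C(5, 1) = 8580. Since P₁ is strictly southwest of P₂, a monotone path through both must visit P₁ then P₂; paths through both = C(10, 4)·C(3, 2)·C(5, 1) = 3150. Avoid both = 31824 − 11760 − 8580 + 3150 = 14634.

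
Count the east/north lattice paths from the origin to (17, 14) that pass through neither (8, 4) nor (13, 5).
Number of paths = 215452845

Inclusion–exclusion. Total paths: C(31, 17) = 265182525. Through P₁: C(12, 8)·C(19, 9) = 45727110. Through P₂: C(18, 13)·C(13, 4) = 6126120. Since P₁ is strictly southwest of P₂, a monotone path through both must visit P₁ then P₂; paths through both = C(12, 8)·C(6, 5)·C(13, 4) = 2123550. Avoid both = 265182525 − 45727110 − 6126120 + 2123550 = 215452845.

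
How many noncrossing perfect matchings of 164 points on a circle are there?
C_82 = 17526585015616776834735140517915655636396234280

These noncrossing handshakes are counted by the Catalan number C_n = (1/(n + 1)) · C(2n, n). For n = 82: C_82 = (1/83) · C(164, 82) = 1454706556296192477283016662986999417820887445240/83 = 17526585015616776834735140517915655636396234280.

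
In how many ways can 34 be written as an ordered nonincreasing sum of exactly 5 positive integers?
p(34, 5 parts) = 603

Partitions of n into exactly k parts are in bijection with partitions of n − k into at most k parts (subtract 1 from each part). So p(34, exactly 5) = p(29, parts ≤ 5). Computing via the recurrence p(m, j) = p(m, j−1) + p(m−j, j) gives 603.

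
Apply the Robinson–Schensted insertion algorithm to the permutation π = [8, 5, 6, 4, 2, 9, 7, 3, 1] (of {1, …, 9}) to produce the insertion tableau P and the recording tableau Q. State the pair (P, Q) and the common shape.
P = [1, 3, 7] / [2, 6] / [4, 9] / [5] / [8];  Q = [1, 3, 6] / [2, 7] / [4, 8] / [5] / [9];  common shape = (3, 2, 2, 1, 1)

Row-insert the values π_1, π_2, … into P one at a time, bumping the leftmost entry strictly greater than the inserted value down to the next row. The recording tableau Q records, in position (i, j), the step at which that cell was added to P.
  Insert 8 (step 1): P = [8];  Q = [1]
  Insert 5 (step 2): P = [5] / [8];  Q = [1] / [2]
  Insert 6 (step 3): P = [5, 6] / [8];  Q = [1, 3] / [2]
  Insert 4 (step 4): P = [4, 6] / [5] / [8];  Q = [1, 3] / [2] / [4]
  Insert 2 (step 5): P = [2, 6] / [4] / [5] / [8];  Q = [1, 3] / [2] / [4] / [5]
  Insert 9 (step 6): P = [2, 6, 9] / [4] / [5] / [8];  Q = [1, 3, 6] / [2] / [4] / [5]
  Insert 7 (step 7): P = [2, 6, 7] / [4, 9] / [5] / [8];  Q = [1, 3, 6] / [2, 7] / [4] / [5]
  Insert 3 (step 8): P = [2, 3, 7] / [4, 6] / [5, 9] / [8];  Q = [1, 3, 6] / [2, 7] / [4, 8] / [5]
  Insert 1 (step 9): P = [1, 3, 7] / [2, 6] / [4, 9] / [5] / [8];  Q = [1, 3, 6] / [2, 7] / [4, 8] / [5] / [9]
Final shape: (3, 2, 2, 1, 1).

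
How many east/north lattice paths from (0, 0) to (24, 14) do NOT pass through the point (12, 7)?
Number of paths = 7130603556

Total paths from (0, 0) to (24, 14): C(38, 24) = 9669554100. Paths through (12, 7): (paths (0, 0) → (12, 7)) × (paths (12, 7) → (24, 14)) = C(19, 12) · C(19, 12) = 50388 · 50388 = 2538950544. Avoidance count = 9669554100 − 2538950544 = 7130603556.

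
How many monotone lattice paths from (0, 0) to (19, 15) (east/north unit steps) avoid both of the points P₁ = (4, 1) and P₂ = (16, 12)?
Number of paths = 994946420

Inclusion–exclusion. Total paths: C(34, 19) = 1855967520. Through P₁: C(5, 4)·C(29, 15) = 387793800. Through P₂: C(28, 16)·C(6, 3) = 608435100. Since P₁ is strictly southwest of P₂, a monotone path through both must visit P₁ then P₂; paths through both = C(5, 4)·C(23, 12)·C(6, 3) = 135207800. Avoid both = 1855967520 − 387793800 − 608435100 + 135207800 = 994946420.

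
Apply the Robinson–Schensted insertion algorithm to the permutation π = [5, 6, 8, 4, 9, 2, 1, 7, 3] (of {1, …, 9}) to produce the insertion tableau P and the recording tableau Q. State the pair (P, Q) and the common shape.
P = [1, 3, 7, 9] / [2, 6] / [4, 8] / [5];  Q = [1, 2, 3, 5] / [4, 8] / [6, 9] / [7];  common shape = (4, 2, 2, 1)

Row-insert the values π_1, π_2, … into P one at a time, bumping the leftmost entry strictly greater than the inserted value down to the next row. The recording tableau Q records, in position (i, j), the step at which that cell was added to P.
  Insert 5 (step 1): P = [5];  Q = [1]
  Insert 6 (step 2): P = [5, 6];  Q = [1, 2]
  Insert 8 (step 3): P = [5, 6, 8];  Q = [1, 2, 3]
  Insert 4 (step 4): P = [4, 6, 8] / [5];  Q = [1, 2, 3] / [4]
  Insert 9 (step 5): P = [4, 6, 8, 9] / [5];  Q = [1, 2, 3, 5] / [4]
  Insert 2 (step 6): P = [2, 6, 8, 9] / [4] / [5];  Q = [1, 2, 3, 5] / [4] / [6]
  Insert 1 (step 7): P = [1, 6, 8, 9] / [2] / [4] / [5];  Q = [1, 2, 3, 5] / [4] / [6] / [7]
  Insert 7 (step 8): P = [1, 6, 7, 9] / [2, 8] / [4] / [5];  Q = [1, 2, 3, 5] / [4, 8] / [6] / [7]
  Insert 3 (step 9): P = [1, 3, 7, 9] / [2, 6] / [4, 8] / [5];  Q = [1, 2, 3, 5] / [4, 8] / [6, 9] / [7]
Final shape: (4, 2, 2, 1).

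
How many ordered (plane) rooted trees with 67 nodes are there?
C_66 = 5632681584560312734993915705849145100

These ordered rooted trees are counted by the Catalan number C_n = (1/(n + 1)) · C(2n, n). For n = 66: C_66 = (1/67) · C(132, 66) = 377389666165540953244592352291892721700/67 = 5632681584560312734993915705849145100.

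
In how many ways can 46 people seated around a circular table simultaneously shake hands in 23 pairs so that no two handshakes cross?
C_23 = 343059613650

These noncrossing handshakes are counted by the Catalan number C_n = (1/(n + 1)) · C(2n, n). For n = 23: C_23 = (1/24) · C(46, 23) = 8233430727600/24 = 343059613650.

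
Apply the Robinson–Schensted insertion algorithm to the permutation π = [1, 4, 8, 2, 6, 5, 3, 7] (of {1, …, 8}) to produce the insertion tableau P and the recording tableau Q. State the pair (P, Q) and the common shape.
P = [1, 2, 3, 7] / [4, 5] / [6] / [8];  Q = [1, 2, 3, 8] / [4, 5] / [6] / [7];  common shape = (4, 2, 1, 1)

Row-insert the values π_1, π_2, … into P one at a time, bumping the leftmost entry strictly greater than the inserted value down to the next row. The recording tableau Q records, in position (i, j), the step at which that cell was added to P.
  Insert 1 (step 1): P = [1];  Q = [1]
  Insert 4 (step 2): P = [1, 4];  Q = [1, 2]
  Insert 8 (step 3): P = [1, 4, 8];  Q = [1, 2, 3]
  Insert 2 (step 4): P = [1, 2, 8] / [4];  Q = [1, 2, 3] / [4]
  Insert 6 (step 5): P = [1, 2, 6] / [4, 8];  Q = [1, 2, 3] / [4, 5]
  Insert 5 (step 6): P = [1, 2, 5] / [4, 6] / [8];  Q = [1, 2, 3] / [4, 5] / [6]
  Insert 3 (step 7): P = [1, 2, 3] / [4, 5] / [6] / [8];  Q = [1, 2, 3] / [4, 5] / [6] / [7]
  Insert 7 (step 8): P = [1, 2, 3, 7] / [4, 5] / [6] / [8];  Q = [1, 2, 3, 8] / [4, 5] / [6] / [7]
Final shape: (4, 2, 1, 1).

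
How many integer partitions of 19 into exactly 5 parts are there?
p(19, 5 parts) = 70

Partitions of n into exactly k parts are in bijection with partitions of n − k into at most k parts (subtract 1 from each part). So p(19, exactly 5) = p(14, parts ≤ 5). Computing via the recurrence p(m, j) = p(m, j−1) + p(m−j, j) gives 70.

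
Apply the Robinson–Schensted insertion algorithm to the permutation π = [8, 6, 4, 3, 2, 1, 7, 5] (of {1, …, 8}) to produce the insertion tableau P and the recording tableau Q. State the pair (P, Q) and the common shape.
P = [1, 5] / [2, 7] / [3] / [4] / [6] / [8];  Q = [1, 7] / [2, 8] / [3] / [4] / [5] / [6];  common shape = (2, 2, 1, 1, 1, 1)

Row-insert the values π_1, π_2, … into P one at a time, bumping the leftmost entry strictly greater than the inserted value down to the next row. The recording tableau Q records, in position (i, j), the step at which that cell was added to P.
  Insert 8 (step 1): P = [8];  Q = [1]
  Insert 6 (step 2): P = [6] / [8];  Q = [1] / [2]
  Insert 4 (step 3): P = [4] / [6] / [8];  Q = [1] / [2] / [3]
  Insert 3 (step 4): P = [3] / [4] / [6] / [8];  Q = [1] / [2] / [3] / [4]
  Insert 2 (step 5): P = [2] / [3] / [4] / [6] / [8];  Q = [1] / [2] / [3] / [4] / [5]
  Insert 1 (step 6): P = [1] / [2] / [3] / [4] / [6] / [8];  Q = [1] / [2] / [3] / [4] / [5] / [6]
  Insert 7 (step 7): P = [1, 7] / [2] / [3] / [4] / [6] / [8];  Q = [1, 7] / [2] / [3] / [4] / [5] / [6]
  Insert 5 (step 8): P = [1, 5] / [2, 7] / [3] / [4] / [6] / [8];  Q = [1, 7] / [2, 8] / [3] / [4] / [5] / [6]
Final shape: (2, 2, 1, 1, 1, 1).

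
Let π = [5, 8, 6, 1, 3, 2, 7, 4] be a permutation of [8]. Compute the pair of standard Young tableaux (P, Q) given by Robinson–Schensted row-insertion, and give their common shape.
P = [1, 2, 4] / [3, 6, 7] / [5] / [8];  Q = [1, 2, 7] / [3, 5, 8] / [4] / [6];  common shape = (3, 3, 1, 1)

Row-insert the values π_1, π_2, … into P one at a time, bumping the leftmost entry strictly greater than the inserted value down to the next row. The recording tableau Q records, in position (i, j), the step at which that cell was added to P.
  Insert 5 (step 1): P = [5];  Q = [1]
  Insert 8 (step 2): P = [5, 8];  Q = [1, 2]
  Insert 6 (step 3): P = [5, 6] / [8];  Q = [1, 2] / [3]
  Insert 1 (step 4): P = [1, 6] / [5] / [8];  Q = [1, 2] / [3] / [4]
  Insert 3 (step 5): P = [1, 3] / [5, 6] / [8];  Q = [1, 2] / [3, 5] / [4]
  Insert 2 (step 6): P = [1, 2] / [3, 6] / [5] / [8];  Q = [1, 2] / [3, 5] / [4] / [6]
  Insert 7 (step 7): P = [1, 2, 7] / [3, 6] / [5] / [8];  Q = [1, 2, 7] / [3, 5] / [4] / [6]
  Insert 4 (step 8): P = [1, 2, 4] / [3, 6, 7] / [5] / [8];  Q = [1, 2, 7] / [3, 5, 8] / [4] / [6]
Final shape: (3, 3, 1, 1).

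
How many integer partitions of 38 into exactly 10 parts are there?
p(38, 10 parts) = 2534

Partitions of n into exactly k parts are in bijection with partitions of n − k into at most k parts (subtract 1 from each part). So p(38, exactly 10) = p(28, parts ≤ 10). Computing via the recurrence p(m, j) = p(m, j−1) + p(m−j, j) gives 2534.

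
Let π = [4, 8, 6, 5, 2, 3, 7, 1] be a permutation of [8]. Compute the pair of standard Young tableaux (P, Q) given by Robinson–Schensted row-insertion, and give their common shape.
P = [1, 3, 7] / [2, 5] / [4] / [6] / [8];  Q = [1, 2, 7] / [3, 6] / [4] / [5] / [8];  common shape = (3, 2, 1, 1, 1)

Row-insert the values π_1, π_2, … into P one at a time, bumping the leftmost entry strictly greater than the inserted value down to the next row. The recording tableau Q records, in position (i, j), the step at which that cell was added to P.
  Insert 4 (step 1): P = [4];  Q = [1]
  Insert 8 (step 2): P = [4, 8];  Q = [1, 2]
  Insert 6 (step 3): P = [4, 6] / [8];  Q = [1, 2] / [3]
  Insert 5 (step 4): P = [4, 5] / [6] / [8];  Q = [1, 2] / [3] / [4]
  Insert 2 (step 5): P = [2, 5] / [4] / [6] / [8];  Q = [1, 2] / [3] / [4] / [5]
  Insert 3 (step 6): P = [2, 3] / [4, 5] / [6] / [8];  Q = [1, 2] / [3, 6] / [4] / [5]
  Insert 7 (step 7): P = [2, 3, 7] / [4, 5] / [6] / [8];  Q = [1, 2, 7] / [3, 6] / [4] / [5]
  Insert 1 (step 8): P = [1, 3, 7] / [2, 5] / [4] / [6] / [8];  Q = [1, 2, 7] / [3, 6] / [4] / [5] / [8]
Final shape: (3, 2, 1, 1, 1).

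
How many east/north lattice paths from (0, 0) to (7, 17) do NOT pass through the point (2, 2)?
Number of paths = 253080

Total paths from (0, 0) to (7, 17): C(24, 7) = 346104. Paths through (2, 2): (paths (0, 0) → (2, 2)) × (paths (2, 2) → (7, 17)) = C(4, 2) · C(20, 5) = 6 · 15504 = 93024. Avoidance count = 346104 − 93024 = 253080.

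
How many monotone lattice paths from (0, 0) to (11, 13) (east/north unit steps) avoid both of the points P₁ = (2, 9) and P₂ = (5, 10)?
Number of paths = 2223047

Inclusion–exclusion. Total paths: C(24, 11) = 2496144. Through P₁: C(11, 2)·C(13, 9) = 39325. Through P₂: C(15, 5)·C(9, 6) = 252252. Since P₁ is strictly southwest of P₂, a monotone path through both must visit P₁ then P₂; paths through both = C(11, 2)·C(4, 3)·C(9, 6) = 18480. Avoid both = 2496144 − 39325 − 252252 + 18480 = 2223047.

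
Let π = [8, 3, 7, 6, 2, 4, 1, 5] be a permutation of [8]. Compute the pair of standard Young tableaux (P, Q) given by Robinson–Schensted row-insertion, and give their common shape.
P = [1, 4, 5] / [2, 6] / [3] / [7] / [8];  Q = [1, 3, 8] / [2, 6] / [4] / [5] / [7];  common shape = (3, 2, 1, 1, 1)

Row-insert the values π_1, π_2, … into P one at a time, bumping the leftmost entry strictly greater than the inserted value down to the next row. The recording tableau Q records, in position (i, j), the step at which that cell was added to P.
  Insert 8 (step 1): P = [8];  Q = [1]
  Insert 3 (step 2): P = [3] / [8];  Q = [1] / [2]
  Insert 7 (step 3): P = [3, 7] / [8];  Q = [1, 3] / [2]
  Insert 6 (step 4): P = [3, 6] / [7] / [8];  Q = [1, 3] / [2] / [4]
  Insert 2 (step 5): P = [2, 6] / [3] / [7] / [8];  Q = [1, 3] / [2] / [4] / [5]
  Insert 4 (step 6): P = [2, 4] / [3, 6] / [7] / [8];  Q = [1, 3] / [2, 6] / [4] / [5]
  Insert 1 (step 7): P = [1, 4] / [2, 6] / [3] / [7] / [8];  Q = [1, 3] / [2, 6] / [4] / [5] / [7]
  Insert 5 (step 8): P = [1, 4, 5] / [2, 6] / [3] / [7] / [8];  Q = [1, 3, 8] / [2, 6] / [4] / [5] / [7]
Final shape: (3, 2, 1, 1, 1).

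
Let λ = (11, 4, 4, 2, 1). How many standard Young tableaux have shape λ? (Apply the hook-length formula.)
# SYT of shape (11, 4, 4, 2, 1) = 343816704

Hook-length formula: f^λ = n! / Π hook(c), product over all cells c of the Young diagram. For λ = (11, 4, 4, 2, 1), n = 22 boxes. Hook lengths by row (left-to-right, top-to-bottom): [15, 13, 11, 10, 7, 6, 5, 4, 3, 2, 1]; [7, 5, 3, 2]; [6, 4, 2, 1]; [3, 1]; [1]. Product of hooks = 3269185920000. So f^λ = 22! / 3269185920000 = 1124000727777607680000 / 3269185920000 = 343816704.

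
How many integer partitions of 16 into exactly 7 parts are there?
p(16, 7 parts) = 28

Partitions of n into exactly k parts ↔ partitions of n − k into at most k parts (subtract 1 from each part). For n = 16, k = 7, the partitions are: 10+1+1+1+1+1+1, 9+2+1+1+1+1+1, 8+3+1+1+1+1+1, 8+2+2+1+1+1+1, 7+4+1+1+1+1+1, 7+3+2+1+1+1+1, 7+2+2+2+1+1+1, 6+5+1+1+1+1+1, 6+4+2+1+1+1+1, 6+3+3+1+1+1+1, 6+3+2+2+1+1+1, 6+2+2+2+2+1+1, 5+5+2+1+1+1+1, 5+4+3+1+1+1+1, 5+4+2+2+1+1+1, 5+3+3+2+1+1+1, 5+3+2+2+2+1+1, 5+2+2+2+2+2+1, 4+4+4+1+1+1+1, 4+4+3+2+1+1+1, 4+4+2+2+2+1+1, 4+3+3+3+1+1+1, 4+3+3+2+2+1+1, 4+3+2+2+2+2+1, 4+2+2+2+2+2+2, 3+3+3+3+2+1+1, 3+3+3+2+2+2+1, 3+3+2+2+2+2+2. Count = 28.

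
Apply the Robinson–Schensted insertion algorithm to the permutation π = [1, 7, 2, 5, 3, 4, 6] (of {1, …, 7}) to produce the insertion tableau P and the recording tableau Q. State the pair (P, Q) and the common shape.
P = [1, 2, 3, 4, 6] / [5] / [7];  Q = [1, 2, 4, 6, 7] / [3] / [5];  common shape = (5, 1, 1)

Row-insert the values π_1, π_2, … into P one at a time, bumping the leftmost entry strictly greater than the inserted value down to the next row. The recording tableau Q records, in position (i, j), the step at which that cell was added to P.
  Insert 1 (step 1): P = [1];  Q = [1]
  Insert 7 (step 2): P = [1, 7];  Q = [1, 2]
  Insert 2 (step 3): P = [1, 2] / [7];  Q = [1, 2] / [3]
  Insert 5 (step 4): P = [1, 2, 5] / [7];  Q = [1, 2, 4] / [3]
  Insert 3 (step 5): P = [1, 2, 3] / [5] / [7];  Q = [1, 2, 4] / [3] / [5]
  Insert 4 (step 6): P = [1, 2, 3, 4] / [5] / [7];  Q = [1, 2, 4, 6] / [3] / [5]
  Insert 6 (step 7): P = [1, 2, 3, 4, 6] / [5] / [7];  Q = [1, 2, 4, 6, 7] / [3] / [5]
Final shape: (5, 1, 1).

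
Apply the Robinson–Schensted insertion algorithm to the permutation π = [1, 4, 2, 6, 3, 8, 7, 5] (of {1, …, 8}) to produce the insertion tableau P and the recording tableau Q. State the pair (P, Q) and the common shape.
P = [1, 2, 3, 5] / [4, 6, 7] / [8];  Q = [1, 2, 4, 6] / [3, 5, 7] / [8];  common shape = (4, 3, 1)

Row-insert the values π_1, π_2, … into P one at a time, bumping the leftmost entry strictly greater than the inserted value down to the next row. The recording tableau Q records, in position (i, j), the step at which that cell was added to P.
  Insert 1 (step 1): P = [1];  Q = [1]
  Insert 4 (step 2): P = [1, 4];  Q = [1, 2]
  Insert 2 (step 3): P = [1, 2] / [4];  Q = [1, 2] / [3]
  Insert 6 (step 4): P = [1, 2, 6] / [4];  Q = [1, 2, 4] / [3]
  Insert 3 (step 5): P = [1, 2, 3] / [4, 6];  Q = [1, 2, 4] / [3, 5]
  Insert 8 (step 6): P = [1, 2, 3, 8] / [4, 6];  Q = [1, 2, 4, 6] / [3, 5]
  Insert 7 (step 7): P = [1, 2, 3, 7] / [4, 6, 8];  Q = [1, 2, 4, 6] / [3, 5, 7]
  Insert 5 (step 8): P = [1, 2, 3, 5] / [4, 6, 7] / [8];  Q = [1, 2, 4, 6] / [3, 5, 7] / [8]
Final shape: (4, 3, 1).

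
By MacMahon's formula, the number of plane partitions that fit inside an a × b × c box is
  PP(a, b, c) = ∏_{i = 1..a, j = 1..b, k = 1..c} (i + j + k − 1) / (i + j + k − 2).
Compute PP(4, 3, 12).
PP(4, 3, 12) = 176729280

Evaluate the triple product over i = 1..4, j = 1..3, k = 1..12. The factors are (2/1) · (3/2) · (4/3) · (5/4) · (6/5) · (7/6) · (8/7) · (9/8) · … (144 factors total). The numerators and denominators telescope so the product is an integer; carrying out the multiplication exactly gives PP(4, 3, 12) = 176729280.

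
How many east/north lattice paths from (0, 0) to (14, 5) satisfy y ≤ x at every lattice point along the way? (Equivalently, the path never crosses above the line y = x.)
Number of paths = 7752

By the reflection principle (André's argument), the number of monotone paths to (14, 5) with n ≤ m that never go above y = x is C(19, 14) − C(19, 15) = 11628 − 3876 = 7752.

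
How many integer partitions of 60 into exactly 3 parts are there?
p(60, 3 parts) = 300

Partitions of n into exactly k parts are in bijection with partitions of n − k into at most k parts (subtract 1 from each part). So p(60, exactly 3) = p(57, parts ≤ 3). Computing via the recurrence p(m, j) = p(m, j−1) + p(m−j, j) gives 300.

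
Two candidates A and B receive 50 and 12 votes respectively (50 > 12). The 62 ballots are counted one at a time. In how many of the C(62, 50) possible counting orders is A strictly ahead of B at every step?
Strict-lead orderings = 1323964817409

Total orderings of the 62 votes with 50 for A: C(62, 50) = 2160153123141. By the Bertrand ballot formula (Cycle Lemma / reflection principle), the number of orderings in which A is strictly ahead of B throughout is (p − q)/(p + q) · C(p + q, p) = (50 − 12)/(50 + 12) · 2160153123141 = 1323964817409.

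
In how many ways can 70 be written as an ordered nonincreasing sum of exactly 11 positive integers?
p(70, 11 parts) = 237489

Partitions of n into exactly k parts are in bijection with partitions of n − k into at most k parts (subtract 1 from each part). So p(70, exactly 11) = p(59, parts ≤ 11). Computing via the recurrence p(m, j) = p(m, j−1) + p(m−j, j) gives 237489.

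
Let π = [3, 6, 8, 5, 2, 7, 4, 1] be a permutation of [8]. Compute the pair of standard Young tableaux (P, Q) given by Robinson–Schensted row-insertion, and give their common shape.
P = [1, 4, 7] / [2, 5] / [3, 8] / [6];  Q = [1, 2, 3] / [4, 6] / [5, 7] / [8];  common shape = (3, 2, 2, 1)

Row-insert the values π_1, π_2, … into P one at a time, bumping the leftmost entry strictly greater than the inserted value down to the next row. The recording tableau Q records, in position (i, j), the step at which that cell was added to P.
  Insert 3 (step 1): P = [3];  Q = [1]
  Insert 6 (step 2): P = [3, 6];  Q = [1, 2]
  Insert 8 (step 3): P = [3, 6, 8];  Q = [1, 2, 3]
  Insert 5 (step 4): P = [3, 5, 8] / [6];  Q = [1, 2, 3] / [4]
  Insert 2 (step 5): P = [2, 5, 8] / [3] / [6];  Q = [1, 2, 3] / [4] / [5]
  Insert 7 (step 6): P = [2, 5, 7] / [3, 8] / [6];  Q = [1, 2, 3] / [4, 6] / [5]
  Insert 4 (step 7): P = [2, 4, 7] / [3, 5] / [6, 8];  Q = [1, 2, 3] / [4, 6] / [5, 7]
  Insert 1 (step 8): P = [1, 4, 7] / [2, 5] / [3, 8] / [6];  Q = [1, 2, 3] / [4, 6] / [5, 7] / [8]
Final shape: (3, 2, 2, 1).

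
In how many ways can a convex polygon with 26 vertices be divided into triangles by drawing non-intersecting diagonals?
C_24 = 1289904147324

These polygon triangulations are counted by the Catalan number C_n = (1/(n + 1)) · C(2n, n). For n = 24: C_24 = (1/25) · C(48, 24) = 32247603683100/25 = 1289904147324.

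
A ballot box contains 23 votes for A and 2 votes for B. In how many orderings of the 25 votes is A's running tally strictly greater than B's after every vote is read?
Strict-lead orderings = 252

Total orderings of the 25 votes with 23 for A: C(25, 23) = 300. By the Bertrand ballot formula (Cycle Lemma / reflection principle), the number of orderings in which A is strictly ahead of B throughout is (p − q)/(p + q) · C(p + q, p) = (23 − 2)/(23 + 2) · 300 = 252.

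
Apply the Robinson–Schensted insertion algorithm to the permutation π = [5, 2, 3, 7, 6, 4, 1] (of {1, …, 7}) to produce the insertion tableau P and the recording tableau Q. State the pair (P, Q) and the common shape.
P = [1, 3, 4] / [2, 6] / [5] / [7];  Q = [1, 3, 4] / [2, 5] / [6] / [7];  common shape = (3, 2, 1, 1)

Row-insert the values π_1, π_2, … into P one at a time, bumping the leftmost entry strictly greater than the inserted value down to the next row. The recording tableau Q records, in position (i, j), the step at which that cell was added to P.
  Insert 5 (step 1): P = [5];  Q = [1]
  Insert 2 (step 2): P = [2] / [5];  Q = [1] / [2]
  Insert 3 (step 3): P = [2, 3] / [5];  Q = [1, 3] / [2]
  Insert 7 (step 4): P = [2, 3, 7] / [5];  Q = [1, 3, 4] / [2]
  Insert 6 (step 5): P = [2, 3, 6] / [5, 7];  Q = [1, 3, 4] / [2, 5]
  Insert 4 (step 6): P = [2, 3, 4] / [5, 6] / [7];  Q = [1, 3, 4] / [2, 5] / [6]
  Insert 1 (step 7): P = [1, 3, 4] / [2, 6] / [5] / [7];  Q = [1, 3, 4] / [2, 5] / [6] / [7]
Final shape: (3, 2, 1, 1).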